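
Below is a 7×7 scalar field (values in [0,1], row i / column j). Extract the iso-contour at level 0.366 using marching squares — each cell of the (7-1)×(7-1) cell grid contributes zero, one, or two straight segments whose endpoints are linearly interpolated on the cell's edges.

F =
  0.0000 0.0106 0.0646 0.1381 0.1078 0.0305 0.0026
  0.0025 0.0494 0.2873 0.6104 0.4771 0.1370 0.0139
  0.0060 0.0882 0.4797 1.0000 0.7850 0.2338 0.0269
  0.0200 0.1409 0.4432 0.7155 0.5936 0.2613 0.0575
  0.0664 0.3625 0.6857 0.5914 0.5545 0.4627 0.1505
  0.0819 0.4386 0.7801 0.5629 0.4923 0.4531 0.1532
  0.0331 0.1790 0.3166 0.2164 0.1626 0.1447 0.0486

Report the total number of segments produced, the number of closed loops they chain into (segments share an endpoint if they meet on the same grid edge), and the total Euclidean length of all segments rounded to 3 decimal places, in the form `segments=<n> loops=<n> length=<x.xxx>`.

segments=20 loops=1 length=16.052

cell (0,2): code 0100 → (0.483,3.000)–(1.000,2.244)
cell (0,3): code 1100 → (0.699,4.000)–(0.483,3.000)
cell (0,4): code 1000 → (1.000,4.327)–(0.699,4.000)
cell (1,1): code 0100 → (1.409,2.000)–(2.000,1.710)
cell (1,2): code 1110 → (1.000,2.244)–(1.409,2.000)
cell (1,4): code 1001 → (2.000,4.760)–(1.000,4.327)
cell (2,1): code 0110 → (2.000,1.710)–(3.000,1.745)
cell (2,4): code 1001 → (3.000,4.685)–(2.000,4.760)
cell (3,1): code 0110 → (3.000,1.745)–(4.000,1.011)
cell (3,4): code 1101 → (3.520,5.000)–(3.000,4.685)
cell (3,5): code 1000 → (4.000,5.310)–(3.520,5.000)
cell (4,0): code 0100 → (4.046,1.000)–(5.000,0.796)
cell (4,1): code 1110 → (4.000,1.011)–(4.046,1.000)
cell (4,5): code 1001 → (5.000,5.290)–(4.000,5.310)
cell (5,0): code 0010 → (5.000,0.796)–(5.280,1.000)
cell (5,1): code 0011 → (5.280,1.000)–(5.893,2.000)
cell (5,2): code 0011 → (5.893,2.000)–(5.568,3.000)
cell (5,3): code 0011 → (5.568,3.000)–(5.383,4.000)
cell (5,4): code 0011 → (5.383,4.000)–(5.282,5.000)
cell (5,5): code 0001 → (5.282,5.000)–(5.000,5.290)
total: 20 segments, chained into 1 closed loop(s), length Σ = 16.052103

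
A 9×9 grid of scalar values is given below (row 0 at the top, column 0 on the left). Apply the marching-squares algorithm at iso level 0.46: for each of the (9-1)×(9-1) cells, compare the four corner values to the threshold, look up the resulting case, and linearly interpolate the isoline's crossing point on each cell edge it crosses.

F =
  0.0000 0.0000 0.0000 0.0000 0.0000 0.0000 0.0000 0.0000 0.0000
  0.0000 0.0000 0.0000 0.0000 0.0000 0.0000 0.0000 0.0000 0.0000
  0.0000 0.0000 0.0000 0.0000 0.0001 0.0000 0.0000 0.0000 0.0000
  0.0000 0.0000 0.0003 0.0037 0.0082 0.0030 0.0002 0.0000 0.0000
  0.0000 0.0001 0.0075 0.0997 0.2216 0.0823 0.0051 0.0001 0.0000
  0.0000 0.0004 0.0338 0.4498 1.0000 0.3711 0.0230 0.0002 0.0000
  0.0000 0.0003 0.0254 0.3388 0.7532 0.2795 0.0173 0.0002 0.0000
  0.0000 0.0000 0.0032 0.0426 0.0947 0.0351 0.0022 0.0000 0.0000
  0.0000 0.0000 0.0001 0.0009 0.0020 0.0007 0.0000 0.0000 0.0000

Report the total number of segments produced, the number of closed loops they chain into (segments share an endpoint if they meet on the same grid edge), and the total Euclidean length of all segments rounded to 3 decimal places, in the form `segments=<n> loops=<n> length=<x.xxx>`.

segments=6 loops=1 length=5.969

cell (4,3): code 0100 → (4.306,4.000)–(5.000,3.019)
cell (4,4): code 1000 → (5.000,4.859)–(4.306,4.000)
cell (5,3): code 0110 → (5.000,3.019)–(6.000,3.292)
cell (5,4): code 1001 → (6.000,4.619)–(5.000,4.859)
cell (6,3): code 0010 → (6.000,3.292)–(6.445,4.000)
cell (6,4): code 0001 → (6.445,4.000)–(6.000,4.619)
total: 6 segments, chained into 1 closed loop(s), length Σ = 5.969360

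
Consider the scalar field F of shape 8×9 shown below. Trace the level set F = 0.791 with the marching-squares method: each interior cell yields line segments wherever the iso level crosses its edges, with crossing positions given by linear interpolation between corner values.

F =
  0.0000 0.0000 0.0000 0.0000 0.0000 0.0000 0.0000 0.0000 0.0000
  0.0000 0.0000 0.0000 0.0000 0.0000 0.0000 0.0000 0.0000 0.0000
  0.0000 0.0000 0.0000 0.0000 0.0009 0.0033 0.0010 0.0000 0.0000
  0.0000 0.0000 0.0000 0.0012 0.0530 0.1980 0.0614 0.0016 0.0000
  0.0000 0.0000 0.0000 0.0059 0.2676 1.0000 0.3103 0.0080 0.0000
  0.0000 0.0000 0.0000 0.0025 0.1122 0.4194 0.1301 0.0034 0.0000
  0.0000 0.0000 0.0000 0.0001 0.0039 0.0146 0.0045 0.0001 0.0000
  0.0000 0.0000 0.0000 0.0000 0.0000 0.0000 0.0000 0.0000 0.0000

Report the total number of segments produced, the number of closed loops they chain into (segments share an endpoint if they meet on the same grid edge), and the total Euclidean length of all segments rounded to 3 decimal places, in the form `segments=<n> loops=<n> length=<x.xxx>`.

cell (3,4): code 0100 → (3.739,5.000)–(4.000,4.715)
cell (3,5): code 1000 → (4.000,5.303)–(3.739,5.000)
cell (4,4): code 0010 → (4.000,4.715)–(4.360,5.000)
cell (4,5): code 0001 → (4.360,5.000)–(4.000,5.303)
total: 4 segments, chained into 1 closed loop(s), length Σ = 1.716024

segments=4 loops=1 length=1.716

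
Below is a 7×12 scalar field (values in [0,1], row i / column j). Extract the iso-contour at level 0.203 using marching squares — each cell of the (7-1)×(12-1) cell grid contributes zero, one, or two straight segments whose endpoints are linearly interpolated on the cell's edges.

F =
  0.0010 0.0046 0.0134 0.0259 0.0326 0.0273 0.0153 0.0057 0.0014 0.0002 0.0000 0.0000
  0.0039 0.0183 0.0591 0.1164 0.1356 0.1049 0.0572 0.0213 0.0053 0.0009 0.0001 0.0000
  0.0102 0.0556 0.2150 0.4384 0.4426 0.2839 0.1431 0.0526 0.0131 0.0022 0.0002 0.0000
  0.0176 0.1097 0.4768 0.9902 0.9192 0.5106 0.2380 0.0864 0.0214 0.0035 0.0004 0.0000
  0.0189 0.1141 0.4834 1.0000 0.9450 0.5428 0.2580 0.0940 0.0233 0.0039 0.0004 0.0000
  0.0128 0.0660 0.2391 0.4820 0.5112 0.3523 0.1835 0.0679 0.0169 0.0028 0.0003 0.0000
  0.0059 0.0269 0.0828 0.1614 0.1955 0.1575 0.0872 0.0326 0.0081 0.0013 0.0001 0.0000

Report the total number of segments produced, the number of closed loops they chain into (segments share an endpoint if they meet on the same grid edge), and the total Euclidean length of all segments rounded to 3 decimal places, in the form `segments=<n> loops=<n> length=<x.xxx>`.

segments=18 loops=1 length=15.428

cell (1,1): code 0100 → (1.923,2.000)–(2.000,1.925)
cell (1,2): code 1100 → (1.269,3.000)–(1.923,2.000)
cell (1,3): code 1100 → (1.220,4.000)–(1.269,3.000)
cell (1,4): code 1100 → (1.548,5.000)–(1.220,4.000)
cell (1,5): code 1000 → (2.000,5.575)–(1.548,5.000)
cell (2,1): code 0110 → (2.000,1.925)–(3.000,1.254)
cell (2,5): code 1101 → (2.631,6.000)–(2.000,5.575)
cell (2,6): code 1000 → (3.000,6.231)–(2.631,6.000)
cell (3,1): code 0110 → (3.000,1.254)–(4.000,1.241)
cell (3,6): code 1001 → (4.000,6.335)–(3.000,6.231)
cell (4,1): code 0110 → (4.000,1.241)–(5.000,1.791)
cell (4,5): code 1011 → (5.000,5.884)–(4.738,6.000)
cell (4,6): code 0001 → (4.738,6.000)–(4.000,6.335)
cell (5,1): code 0010 → (5.000,1.791)–(5.231,2.000)
cell (5,2): code 0011 → (5.231,2.000)–(5.870,3.000)
cell (5,3): code 0011 → (5.870,3.000)–(5.976,4.000)
cell (5,4): code 0011 → (5.976,4.000)–(5.766,5.000)
cell (5,5): code 0001 → (5.766,5.000)–(5.000,5.884)
total: 18 segments, chained into 1 closed loop(s), length Σ = 15.427613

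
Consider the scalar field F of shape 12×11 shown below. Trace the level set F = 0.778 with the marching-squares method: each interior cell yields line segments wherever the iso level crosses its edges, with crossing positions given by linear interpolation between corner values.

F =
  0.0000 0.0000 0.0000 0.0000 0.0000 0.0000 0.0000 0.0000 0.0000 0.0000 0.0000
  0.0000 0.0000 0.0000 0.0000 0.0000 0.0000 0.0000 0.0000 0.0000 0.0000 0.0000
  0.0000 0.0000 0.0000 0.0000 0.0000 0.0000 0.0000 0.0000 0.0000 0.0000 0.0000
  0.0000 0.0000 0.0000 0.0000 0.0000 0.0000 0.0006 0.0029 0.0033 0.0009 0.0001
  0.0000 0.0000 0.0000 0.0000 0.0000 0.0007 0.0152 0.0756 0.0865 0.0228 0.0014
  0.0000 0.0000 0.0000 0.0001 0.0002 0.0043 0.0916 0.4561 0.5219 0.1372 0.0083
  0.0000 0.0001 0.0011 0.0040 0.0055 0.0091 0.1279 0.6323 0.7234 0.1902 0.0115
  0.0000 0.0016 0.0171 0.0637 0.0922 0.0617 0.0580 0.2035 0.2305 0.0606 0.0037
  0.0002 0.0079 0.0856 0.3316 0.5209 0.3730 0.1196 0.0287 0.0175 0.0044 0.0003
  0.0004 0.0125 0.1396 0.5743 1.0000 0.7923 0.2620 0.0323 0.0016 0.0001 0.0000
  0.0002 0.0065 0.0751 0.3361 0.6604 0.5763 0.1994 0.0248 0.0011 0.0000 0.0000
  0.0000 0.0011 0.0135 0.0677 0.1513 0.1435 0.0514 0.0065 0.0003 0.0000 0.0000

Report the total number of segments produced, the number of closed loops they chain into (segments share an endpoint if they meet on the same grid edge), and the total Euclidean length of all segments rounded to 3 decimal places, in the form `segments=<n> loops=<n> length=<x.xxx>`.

segments=6 loops=1 length=3.897

cell (8,3): code 0100 → (8.537,4.000)–(9.000,3.479)
cell (8,4): code 1100 → (8.966,5.000)–(8.537,4.000)
cell (8,5): code 1000 → (9.000,5.027)–(8.966,5.000)
cell (9,3): code 0010 → (9.000,3.479)–(9.654,4.000)
cell (9,4): code 0011 → (9.654,4.000)–(9.066,5.000)
cell (9,5): code 0001 → (9.066,5.000)–(9.000,5.027)
total: 6 segments, chained into 1 closed loop(s), length Σ = 3.896867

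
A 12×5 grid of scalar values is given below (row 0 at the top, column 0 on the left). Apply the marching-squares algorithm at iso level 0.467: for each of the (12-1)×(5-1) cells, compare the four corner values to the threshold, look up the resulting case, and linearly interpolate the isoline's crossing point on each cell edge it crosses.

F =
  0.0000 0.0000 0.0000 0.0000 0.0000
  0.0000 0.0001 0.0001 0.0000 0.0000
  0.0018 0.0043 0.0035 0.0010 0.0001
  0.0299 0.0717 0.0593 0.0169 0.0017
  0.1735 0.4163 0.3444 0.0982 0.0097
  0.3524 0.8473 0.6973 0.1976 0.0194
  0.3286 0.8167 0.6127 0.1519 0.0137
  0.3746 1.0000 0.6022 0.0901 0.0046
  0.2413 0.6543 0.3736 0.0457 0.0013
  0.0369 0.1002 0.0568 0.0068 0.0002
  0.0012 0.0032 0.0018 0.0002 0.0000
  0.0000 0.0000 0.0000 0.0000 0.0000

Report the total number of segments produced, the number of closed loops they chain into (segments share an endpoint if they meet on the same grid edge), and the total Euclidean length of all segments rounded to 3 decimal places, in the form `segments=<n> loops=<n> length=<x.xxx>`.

segments=12 loops=1 length=10.582

cell (4,0): code 0100 → (4.118,1.000)–(5.000,0.232)
cell (4,1): code 1100 → (4.347,2.000)–(4.118,1.000)
cell (4,2): code 1000 → (5.000,2.461)–(4.347,2.000)
cell (5,0): code 0110 → (5.000,0.232)–(6.000,0.284)
cell (5,2): code 1001 → (6.000,2.316)–(5.000,2.461)
cell (6,0): code 0110 → (6.000,0.284)–(7.000,0.148)
cell (6,2): code 1001 → (7.000,2.264)–(6.000,2.316)
cell (7,0): code 0110 → (7.000,0.148)–(8.000,0.546)
cell (7,1): code 1011 → (8.000,1.667)–(7.591,2.000)
cell (7,2): code 0001 → (7.591,2.000)–(7.000,2.264)
cell (8,0): code 0010 → (8.000,0.546)–(8.338,1.000)
cell (8,1): code 0001 → (8.338,1.000)–(8.000,1.667)
total: 12 segments, chained into 1 closed loop(s), length Σ = 10.582151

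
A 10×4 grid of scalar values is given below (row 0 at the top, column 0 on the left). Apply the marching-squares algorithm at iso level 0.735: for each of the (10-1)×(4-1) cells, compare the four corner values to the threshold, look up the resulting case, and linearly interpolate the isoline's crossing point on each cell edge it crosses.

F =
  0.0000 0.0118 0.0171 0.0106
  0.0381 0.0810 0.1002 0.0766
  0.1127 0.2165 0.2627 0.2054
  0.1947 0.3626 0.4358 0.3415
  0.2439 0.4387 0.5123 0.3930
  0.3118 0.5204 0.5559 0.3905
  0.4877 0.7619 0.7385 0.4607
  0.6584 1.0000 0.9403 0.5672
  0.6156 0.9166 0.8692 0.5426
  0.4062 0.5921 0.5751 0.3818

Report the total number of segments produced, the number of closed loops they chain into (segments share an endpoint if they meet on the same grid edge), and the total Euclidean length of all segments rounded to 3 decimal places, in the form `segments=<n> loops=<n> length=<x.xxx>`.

segments=10 loops=1 length=7.986

cell (5,0): code 0100 → (5.889,1.000)–(6.000,0.902)
cell (5,1): code 1100 → (5.981,2.000)–(5.889,1.000)
cell (5,2): code 1000 → (6.000,2.013)–(5.981,2.000)
cell (6,0): code 0110 → (6.000,0.902)–(7.000,0.224)
cell (6,2): code 1001 → (7.000,2.550)–(6.000,2.013)
cell (7,0): code 0110 → (7.000,0.224)–(8.000,0.397)
cell (7,2): code 1001 → (8.000,2.411)–(7.000,2.550)
cell (8,0): code 0010 → (8.000,0.397)–(8.560,1.000)
cell (8,1): code 0011 → (8.560,1.000)–(8.456,2.000)
cell (8,2): code 0001 → (8.456,2.000)–(8.000,2.411)
total: 10 segments, chained into 1 closed loop(s), length Σ = 7.985672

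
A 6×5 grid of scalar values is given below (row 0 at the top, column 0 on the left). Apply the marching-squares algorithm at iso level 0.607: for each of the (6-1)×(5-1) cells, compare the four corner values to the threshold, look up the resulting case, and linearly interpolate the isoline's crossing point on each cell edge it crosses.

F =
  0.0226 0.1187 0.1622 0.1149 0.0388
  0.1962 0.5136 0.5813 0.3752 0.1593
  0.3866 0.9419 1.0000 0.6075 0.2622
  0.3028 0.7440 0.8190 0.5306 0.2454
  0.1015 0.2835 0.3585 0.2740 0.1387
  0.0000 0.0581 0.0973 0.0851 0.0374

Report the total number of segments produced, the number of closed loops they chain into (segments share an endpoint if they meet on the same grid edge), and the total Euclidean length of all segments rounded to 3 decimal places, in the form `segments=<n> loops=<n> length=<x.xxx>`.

cell (1,0): code 0100 → (1.218,1.000)–(2.000,0.397)
cell (1,1): code 1100 → (1.061,2.000)–(1.218,1.000)
cell (1,2): code 1100 → (1.998,3.000)–(1.061,2.000)
cell (1,3): code 1000 → (2.000,3.001)–(1.998,3.000)
cell (2,0): code 0110 → (2.000,0.397)–(3.000,0.689)
cell (2,2): code 1011 → (3.000,2.735)–(2.007,3.000)
cell (2,3): code 0001 → (2.007,3.000)–(2.000,3.001)
cell (3,0): code 0010 → (3.000,0.689)–(3.298,1.000)
cell (3,1): code 0011 → (3.298,1.000)–(3.460,2.000)
cell (3,2): code 0001 → (3.460,2.000)–(3.000,2.735)
total: 10 segments, chained into 1 closed loop(s), length Σ = 7.759667

segments=10 loops=1 length=7.760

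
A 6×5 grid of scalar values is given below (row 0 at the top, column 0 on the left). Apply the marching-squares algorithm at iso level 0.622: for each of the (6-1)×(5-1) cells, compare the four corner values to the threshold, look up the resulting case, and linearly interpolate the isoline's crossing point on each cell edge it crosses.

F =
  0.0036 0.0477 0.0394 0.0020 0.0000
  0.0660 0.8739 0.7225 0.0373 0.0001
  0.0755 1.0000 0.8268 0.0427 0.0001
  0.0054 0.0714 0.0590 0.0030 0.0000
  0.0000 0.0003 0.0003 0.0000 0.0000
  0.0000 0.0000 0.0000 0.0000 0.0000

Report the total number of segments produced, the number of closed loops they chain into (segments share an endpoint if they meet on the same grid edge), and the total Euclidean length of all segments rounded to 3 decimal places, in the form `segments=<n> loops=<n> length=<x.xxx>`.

segments=8 loops=1 length=5.628

cell (0,0): code 0100 → (0.695,1.000)–(1.000,0.688)
cell (0,1): code 1100 → (0.853,2.000)–(0.695,1.000)
cell (0,2): code 1000 → (1.000,2.147)–(0.853,2.000)
cell (1,0): code 0110 → (1.000,0.688)–(2.000,0.591)
cell (1,2): code 1001 → (2.000,2.261)–(1.000,2.147)
cell (2,0): code 0010 → (2.000,0.591)–(2.407,1.000)
cell (2,1): code 0011 → (2.407,1.000)–(2.267,2.000)
cell (2,2): code 0001 → (2.267,2.000)–(2.000,2.261)
total: 8 segments, chained into 1 closed loop(s), length Σ = 5.627514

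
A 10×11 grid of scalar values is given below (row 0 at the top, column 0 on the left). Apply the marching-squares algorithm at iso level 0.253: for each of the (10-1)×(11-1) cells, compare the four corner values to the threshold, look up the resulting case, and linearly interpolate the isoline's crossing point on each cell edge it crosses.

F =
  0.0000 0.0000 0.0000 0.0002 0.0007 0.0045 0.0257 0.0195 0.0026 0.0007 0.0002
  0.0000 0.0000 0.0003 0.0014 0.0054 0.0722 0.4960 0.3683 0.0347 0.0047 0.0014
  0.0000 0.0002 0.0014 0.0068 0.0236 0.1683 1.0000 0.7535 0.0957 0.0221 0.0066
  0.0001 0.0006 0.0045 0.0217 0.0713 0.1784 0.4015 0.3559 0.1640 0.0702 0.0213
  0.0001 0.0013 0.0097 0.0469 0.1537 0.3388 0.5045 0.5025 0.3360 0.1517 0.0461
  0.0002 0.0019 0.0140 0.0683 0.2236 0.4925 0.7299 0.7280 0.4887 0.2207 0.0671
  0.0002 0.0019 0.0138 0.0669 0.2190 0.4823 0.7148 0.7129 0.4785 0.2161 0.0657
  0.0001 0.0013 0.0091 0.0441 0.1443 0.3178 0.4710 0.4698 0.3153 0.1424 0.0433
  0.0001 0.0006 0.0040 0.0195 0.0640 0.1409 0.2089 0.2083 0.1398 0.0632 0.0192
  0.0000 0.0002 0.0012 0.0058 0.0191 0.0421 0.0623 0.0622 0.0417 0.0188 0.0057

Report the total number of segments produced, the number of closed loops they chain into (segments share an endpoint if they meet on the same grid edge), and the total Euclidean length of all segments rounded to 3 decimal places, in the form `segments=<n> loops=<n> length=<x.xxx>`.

segments=22 loops=1 length=19.738

cell (0,5): code 0100 → (0.483,6.000)–(1.000,5.427)
cell (0,6): code 1100 → (0.669,7.000)–(0.483,6.000)
cell (0,7): code 1000 → (1.000,7.346)–(0.669,7.000)
cell (1,5): code 0110 → (1.000,5.427)–(2.000,5.102)
cell (1,7): code 1001 → (2.000,7.761)–(1.000,7.346)
cell (2,5): code 0110 → (2.000,5.102)–(3.000,5.334)
cell (2,7): code 1001 → (3.000,7.536)–(2.000,7.761)
cell (3,4): code 0100 → (3.465,5.000)–(4.000,4.536)
cell (3,5): code 1110 → (3.000,5.334)–(3.465,5.000)
cell (3,7): code 1101 → (3.517,8.000)–(3.000,7.536)
cell (3,8): code 1000 → (4.000,8.450)–(3.517,8.000)
cell (4,4): code 0110 → (4.000,4.536)–(5.000,4.109)
cell (4,8): code 1001 → (5.000,8.879)–(4.000,8.450)
cell (5,4): code 0110 → (5.000,4.109)–(6.000,4.129)
cell (5,8): code 1001 → (6.000,8.859)–(5.000,8.879)
cell (6,4): code 0110 → (6.000,4.129)–(7.000,4.627)
cell (6,8): code 1001 → (7.000,8.360)–(6.000,8.859)
cell (7,4): code 0010 → (7.000,4.627)–(7.366,5.000)
cell (7,5): code 0011 → (7.366,5.000)–(7.832,6.000)
cell (7,6): code 0011 → (7.832,6.000)–(7.829,7.000)
cell (7,7): code 0011 → (7.829,7.000)–(7.355,8.000)
cell (7,8): code 0001 → (7.355,8.000)–(7.000,8.360)
total: 22 segments, chained into 1 closed loop(s), length Σ = 19.737744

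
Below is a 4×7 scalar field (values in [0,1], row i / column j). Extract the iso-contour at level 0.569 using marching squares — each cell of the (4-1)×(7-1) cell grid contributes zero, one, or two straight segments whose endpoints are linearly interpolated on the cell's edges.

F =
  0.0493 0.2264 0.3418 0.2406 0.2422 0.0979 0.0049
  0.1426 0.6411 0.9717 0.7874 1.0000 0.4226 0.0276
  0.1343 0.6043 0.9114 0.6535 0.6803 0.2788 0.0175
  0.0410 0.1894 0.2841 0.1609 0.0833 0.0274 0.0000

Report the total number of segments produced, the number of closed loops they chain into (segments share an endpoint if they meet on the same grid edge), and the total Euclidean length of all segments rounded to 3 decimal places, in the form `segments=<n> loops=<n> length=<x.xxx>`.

cell (0,0): code 0100 → (0.826,1.000)–(1.000,0.855)
cell (0,1): code 1100 → (0.361,2.000)–(0.826,1.000)
cell (0,2): code 1100 → (0.601,3.000)–(0.361,2.000)
cell (0,3): code 1100 → (0.431,4.000)–(0.601,3.000)
cell (0,4): code 1000 → (1.000,4.746)–(0.431,4.000)
cell (1,0): code 0110 → (1.000,0.855)–(2.000,0.925)
cell (1,4): code 1001 → (2.000,4.277)–(1.000,4.746)
cell (2,0): code 0010 → (2.000,0.925)–(2.085,1.000)
cell (2,1): code 0011 → (2.085,1.000)–(2.546,2.000)
cell (2,2): code 0011 → (2.546,2.000)–(2.172,3.000)
cell (2,3): code 0011 → (2.172,3.000)–(2.186,4.000)
cell (2,4): code 0001 → (2.186,4.000)–(2.000,4.277)
total: 12 segments, chained into 1 closed loop(s), length Σ = 10.033713

segments=12 loops=1 length=10.034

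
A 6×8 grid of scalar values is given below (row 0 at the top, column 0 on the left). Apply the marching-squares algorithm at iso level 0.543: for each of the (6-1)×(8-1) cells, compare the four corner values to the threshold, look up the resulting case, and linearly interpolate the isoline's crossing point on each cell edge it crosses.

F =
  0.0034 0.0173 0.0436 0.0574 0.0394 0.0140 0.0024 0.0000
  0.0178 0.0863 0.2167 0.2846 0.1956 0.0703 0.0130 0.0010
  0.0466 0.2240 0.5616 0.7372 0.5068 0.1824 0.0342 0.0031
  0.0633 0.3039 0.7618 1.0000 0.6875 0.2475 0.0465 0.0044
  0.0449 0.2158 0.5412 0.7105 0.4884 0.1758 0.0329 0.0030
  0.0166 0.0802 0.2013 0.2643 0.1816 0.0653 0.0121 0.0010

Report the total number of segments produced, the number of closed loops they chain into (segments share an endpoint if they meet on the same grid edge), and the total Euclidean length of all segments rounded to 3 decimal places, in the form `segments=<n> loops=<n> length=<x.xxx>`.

segments=12 loops=1 length=8.476

cell (1,1): code 0100 → (1.946,2.000)–(2.000,1.945)
cell (1,2): code 1100 → (1.571,3.000)–(1.946,2.000)
cell (1,3): code 1000 → (2.000,3.843)–(1.571,3.000)
cell (2,1): code 0110 → (2.000,1.945)–(3.000,1.522)
cell (2,3): code 1101 → (2.200,4.000)–(2.000,3.843)
cell (2,4): code 1000 → (3.000,4.328)–(2.200,4.000)
cell (3,1): code 0010 → (3.000,1.522)–(3.992,2.000)
cell (3,2): code 0111 → (3.992,2.000)–(4.000,2.011)
cell (3,3): code 1011 → (4.000,3.754)–(3.726,4.000)
cell (3,4): code 0001 → (3.726,4.000)–(3.000,4.328)
cell (4,2): code 0010 → (4.000,2.011)–(4.375,3.000)
cell (4,3): code 0001 → (4.375,3.000)–(4.000,3.754)
total: 12 segments, chained into 1 closed loop(s), length Σ = 8.475580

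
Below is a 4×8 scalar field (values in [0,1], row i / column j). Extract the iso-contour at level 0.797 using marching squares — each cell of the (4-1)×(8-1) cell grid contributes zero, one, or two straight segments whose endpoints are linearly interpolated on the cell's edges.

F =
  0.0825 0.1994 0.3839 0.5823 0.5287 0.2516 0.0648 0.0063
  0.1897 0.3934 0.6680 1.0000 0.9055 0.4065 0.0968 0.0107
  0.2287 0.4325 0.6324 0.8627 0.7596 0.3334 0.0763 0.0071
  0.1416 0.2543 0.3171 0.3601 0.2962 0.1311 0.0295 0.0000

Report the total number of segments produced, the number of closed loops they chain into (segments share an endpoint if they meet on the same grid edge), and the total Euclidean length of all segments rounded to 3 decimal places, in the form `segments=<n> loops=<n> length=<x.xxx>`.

cell (0,2): code 0100 → (0.514,3.000)–(1.000,2.389)
cell (0,3): code 1100 → (0.712,4.000)–(0.514,3.000)
cell (0,4): code 1000 → (1.000,4.217)–(0.712,4.000)
cell (1,2): code 0110 → (1.000,2.389)–(2.000,2.715)
cell (1,3): code 1011 → (2.000,3.637)–(1.744,4.000)
cell (1,4): code 0001 → (1.744,4.000)–(1.000,4.217)
cell (2,2): code 0010 → (2.000,2.715)–(2.131,3.000)
cell (2,3): code 0001 → (2.131,3.000)–(2.000,3.637)
total: 8 segments, chained into 1 closed loop(s), length Σ = 5.396455

segments=8 loops=1 length=5.396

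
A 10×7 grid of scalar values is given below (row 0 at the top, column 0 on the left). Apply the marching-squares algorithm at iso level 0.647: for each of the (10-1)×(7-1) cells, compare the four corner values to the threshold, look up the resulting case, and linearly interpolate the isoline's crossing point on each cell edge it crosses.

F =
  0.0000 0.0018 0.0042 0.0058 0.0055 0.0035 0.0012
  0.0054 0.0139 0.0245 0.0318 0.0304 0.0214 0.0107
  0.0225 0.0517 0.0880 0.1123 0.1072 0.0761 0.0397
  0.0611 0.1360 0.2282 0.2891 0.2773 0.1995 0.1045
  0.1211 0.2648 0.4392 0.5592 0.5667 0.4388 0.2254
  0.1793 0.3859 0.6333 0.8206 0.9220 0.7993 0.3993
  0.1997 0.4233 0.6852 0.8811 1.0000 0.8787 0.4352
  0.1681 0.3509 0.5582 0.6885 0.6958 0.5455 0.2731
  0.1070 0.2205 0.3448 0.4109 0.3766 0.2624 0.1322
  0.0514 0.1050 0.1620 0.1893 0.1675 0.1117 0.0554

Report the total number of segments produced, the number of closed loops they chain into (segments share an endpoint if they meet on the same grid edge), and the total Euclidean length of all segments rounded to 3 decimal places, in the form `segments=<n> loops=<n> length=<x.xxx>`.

cell (4,2): code 0100 → (4.336,3.000)–(5.000,2.073)
cell (4,3): code 1100 → (4.226,4.000)–(4.336,3.000)
cell (4,4): code 1100 → (4.578,5.000)–(4.226,4.000)
cell (4,5): code 1000 → (5.000,5.381)–(4.578,5.000)
cell (5,1): code 0100 → (5.264,2.000)–(6.000,1.854)
cell (5,2): code 1110 → (5.000,2.073)–(5.264,2.000)
cell (5,5): code 1001 → (6.000,5.522)–(5.000,5.381)
cell (6,1): code 0010 → (6.000,1.854)–(6.301,2.000)
cell (6,2): code 0111 → (6.301,2.000)–(7.000,2.682)
cell (6,4): code 1011 → (7.000,4.325)–(6.695,5.000)
cell (6,5): code 0001 → (6.695,5.000)–(6.000,5.522)
cell (7,2): code 0010 → (7.000,2.682)–(7.149,3.000)
cell (7,3): code 0011 → (7.149,3.000)–(7.153,4.000)
cell (7,4): code 0001 → (7.153,4.000)–(7.000,4.325)
total: 14 segments, chained into 1 closed loop(s), length Σ = 10.441207

segments=14 loops=1 length=10.441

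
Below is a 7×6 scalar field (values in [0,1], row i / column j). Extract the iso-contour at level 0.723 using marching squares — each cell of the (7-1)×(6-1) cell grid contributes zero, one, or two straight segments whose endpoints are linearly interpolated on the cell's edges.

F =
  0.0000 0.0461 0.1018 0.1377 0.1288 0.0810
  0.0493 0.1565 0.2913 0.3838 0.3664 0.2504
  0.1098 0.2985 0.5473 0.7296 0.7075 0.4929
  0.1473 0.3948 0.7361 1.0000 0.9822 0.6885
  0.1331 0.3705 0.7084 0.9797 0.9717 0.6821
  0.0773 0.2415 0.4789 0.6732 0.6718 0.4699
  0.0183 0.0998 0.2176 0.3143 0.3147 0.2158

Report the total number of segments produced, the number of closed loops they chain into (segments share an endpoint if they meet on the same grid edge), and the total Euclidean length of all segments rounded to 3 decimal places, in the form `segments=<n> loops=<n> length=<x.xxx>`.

segments=12 loops=1 length=9.217

cell (1,2): code 0100 → (1.981,3.000)–(2.000,2.964)
cell (1,3): code 1000 → (2.000,3.299)–(1.981,3.000)
cell (2,1): code 0100 → (2.931,2.000)–(3.000,1.962)
cell (2,2): code 1110 → (2.000,2.964)–(2.931,2.000)
cell (2,3): code 1101 → (2.056,4.000)–(2.000,3.299)
cell (2,4): code 1000 → (3.000,4.883)–(2.056,4.000)
cell (3,1): code 0010 → (3.000,1.962)–(3.473,2.000)
cell (3,2): code 0111 → (3.473,2.000)–(4.000,2.054)
cell (3,4): code 1001 → (4.000,4.859)–(3.000,4.883)
cell (4,2): code 0010 → (4.000,2.054)–(4.838,3.000)
cell (4,3): code 0011 → (4.838,3.000)–(4.829,4.000)
cell (4,4): code 0001 → (4.829,4.000)–(4.000,4.859)
total: 12 segments, chained into 1 closed loop(s), length Σ = 9.216859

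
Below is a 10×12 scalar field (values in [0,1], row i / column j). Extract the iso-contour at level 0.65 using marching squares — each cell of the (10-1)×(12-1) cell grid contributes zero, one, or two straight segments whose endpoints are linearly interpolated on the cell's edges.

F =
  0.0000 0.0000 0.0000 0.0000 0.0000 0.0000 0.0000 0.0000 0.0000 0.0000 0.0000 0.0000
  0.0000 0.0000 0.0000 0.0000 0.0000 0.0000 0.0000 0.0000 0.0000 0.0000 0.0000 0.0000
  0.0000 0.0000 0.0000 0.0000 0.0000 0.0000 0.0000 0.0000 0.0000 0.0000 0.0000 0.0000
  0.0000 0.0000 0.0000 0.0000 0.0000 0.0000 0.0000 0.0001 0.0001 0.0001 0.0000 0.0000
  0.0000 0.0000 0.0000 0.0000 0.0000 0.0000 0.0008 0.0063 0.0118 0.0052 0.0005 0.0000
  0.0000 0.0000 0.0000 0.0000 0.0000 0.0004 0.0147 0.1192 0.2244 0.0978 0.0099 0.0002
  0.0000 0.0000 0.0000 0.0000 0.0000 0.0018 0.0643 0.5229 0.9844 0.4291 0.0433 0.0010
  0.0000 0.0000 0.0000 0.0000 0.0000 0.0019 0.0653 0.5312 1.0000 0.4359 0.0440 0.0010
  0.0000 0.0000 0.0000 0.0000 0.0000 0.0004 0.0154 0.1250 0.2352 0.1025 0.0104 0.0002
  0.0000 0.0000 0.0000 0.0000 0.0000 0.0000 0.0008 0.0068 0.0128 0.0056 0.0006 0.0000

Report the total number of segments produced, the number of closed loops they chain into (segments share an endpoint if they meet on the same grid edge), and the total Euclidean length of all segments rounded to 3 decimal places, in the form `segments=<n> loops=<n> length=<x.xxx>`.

segments=6 loops=1 length=5.241

cell (5,7): code 0100 → (5.560,8.000)–(6.000,7.275)
cell (5,8): code 1000 → (6.000,8.602)–(5.560,8.000)
cell (6,7): code 0110 → (6.000,7.275)–(7.000,7.253)
cell (6,8): code 1001 → (7.000,8.620)–(6.000,8.602)
cell (7,7): code 0010 → (7.000,7.253)–(7.458,8.000)
cell (7,8): code 0001 → (7.458,8.000)–(7.000,8.620)
total: 6 segments, chained into 1 closed loop(s), length Σ = 5.240605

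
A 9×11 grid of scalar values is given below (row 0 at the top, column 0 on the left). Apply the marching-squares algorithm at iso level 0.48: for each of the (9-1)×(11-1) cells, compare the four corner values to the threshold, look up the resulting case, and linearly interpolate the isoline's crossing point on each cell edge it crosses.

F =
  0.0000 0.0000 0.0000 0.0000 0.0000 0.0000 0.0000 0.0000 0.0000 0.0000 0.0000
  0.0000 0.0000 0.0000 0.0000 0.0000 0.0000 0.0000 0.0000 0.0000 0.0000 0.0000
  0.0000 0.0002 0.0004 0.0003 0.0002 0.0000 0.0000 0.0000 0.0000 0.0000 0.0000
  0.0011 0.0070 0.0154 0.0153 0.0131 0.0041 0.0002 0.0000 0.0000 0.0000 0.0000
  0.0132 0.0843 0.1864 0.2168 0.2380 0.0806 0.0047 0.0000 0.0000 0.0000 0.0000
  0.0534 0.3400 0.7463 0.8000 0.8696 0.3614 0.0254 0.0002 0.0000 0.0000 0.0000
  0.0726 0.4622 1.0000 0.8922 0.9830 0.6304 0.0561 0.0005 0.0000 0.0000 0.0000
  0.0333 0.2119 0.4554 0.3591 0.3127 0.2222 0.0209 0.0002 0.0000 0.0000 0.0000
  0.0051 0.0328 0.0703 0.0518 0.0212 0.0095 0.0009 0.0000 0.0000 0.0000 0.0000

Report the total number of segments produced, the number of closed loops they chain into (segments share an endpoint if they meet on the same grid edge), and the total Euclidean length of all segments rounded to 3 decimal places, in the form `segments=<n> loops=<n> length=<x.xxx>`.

cell (4,1): code 0100 → (4.524,2.000)–(5.000,1.345)
cell (4,2): code 1100 → (4.451,3.000)–(4.524,2.000)
cell (4,3): code 1100 → (4.383,4.000)–(4.451,3.000)
cell (4,4): code 1000 → (5.000,4.767)–(4.383,4.000)
cell (5,1): code 0110 → (5.000,1.345)–(6.000,1.033)
cell (5,4): code 1101 → (5.441,5.000)–(5.000,4.767)
cell (5,5): code 1000 → (6.000,5.262)–(5.441,5.000)
cell (6,1): code 0010 → (6.000,1.033)–(6.955,2.000)
cell (6,2): code 0011 → (6.955,2.000)–(6.773,3.000)
cell (6,3): code 0011 → (6.773,3.000)–(6.750,4.000)
cell (6,4): code 0011 → (6.750,4.000)–(6.368,5.000)
cell (6,5): code 0001 → (6.368,5.000)–(6.000,5.262)
total: 12 segments, chained into 1 closed loop(s), length Σ = 10.860431

segments=12 loops=1 length=10.860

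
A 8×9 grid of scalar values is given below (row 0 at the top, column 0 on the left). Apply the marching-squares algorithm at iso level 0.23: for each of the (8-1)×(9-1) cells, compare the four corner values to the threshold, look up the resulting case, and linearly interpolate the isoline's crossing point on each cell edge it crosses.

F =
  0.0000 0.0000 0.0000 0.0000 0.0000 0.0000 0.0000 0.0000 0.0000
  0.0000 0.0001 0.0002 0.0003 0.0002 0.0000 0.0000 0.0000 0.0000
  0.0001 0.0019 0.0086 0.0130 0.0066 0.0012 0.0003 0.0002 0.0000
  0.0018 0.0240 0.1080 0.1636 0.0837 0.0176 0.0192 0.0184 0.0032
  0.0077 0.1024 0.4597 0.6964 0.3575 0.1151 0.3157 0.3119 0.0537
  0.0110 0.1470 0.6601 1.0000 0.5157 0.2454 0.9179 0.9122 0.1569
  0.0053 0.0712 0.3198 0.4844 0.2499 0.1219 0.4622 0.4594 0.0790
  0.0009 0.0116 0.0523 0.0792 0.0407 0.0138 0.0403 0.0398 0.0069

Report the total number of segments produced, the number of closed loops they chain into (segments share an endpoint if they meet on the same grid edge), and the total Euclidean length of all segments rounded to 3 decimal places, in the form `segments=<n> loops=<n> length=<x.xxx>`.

segments=22 loops=1 length=19.733

cell (3,1): code 0100 → (3.347,2.000)–(4.000,1.357)
cell (3,2): code 1100 → (3.125,3.000)–(3.347,2.000)
cell (3,3): code 1100 → (3.534,4.000)–(3.125,3.000)
cell (3,4): code 1000 → (4.000,4.526)–(3.534,4.000)
cell (3,5): code 0100 → (3.711,6.000)–(4.000,5.573)
cell (3,6): code 1100 → (3.721,7.000)–(3.711,6.000)
cell (3,7): code 1000 → (4.000,7.317)–(3.721,7.000)
cell (4,1): code 0110 → (4.000,1.357)–(5.000,1.162)
cell (4,4): code 1101 → (4.882,5.000)–(4.000,4.526)
cell (4,5): code 1110 → (4.000,5.573)–(4.882,5.000)
cell (4,7): code 1001 → (5.000,7.903)–(4.000,7.317)
cell (5,1): code 0110 → (5.000,1.162)–(6.000,1.639)
cell (5,4): code 1011 → (6.000,4.155)–(5.125,5.000)
cell (5,5): code 0111 → (5.125,5.000)–(6.000,5.318)
cell (5,7): code 1001 → (6.000,7.603)–(5.000,7.903)
cell (6,1): code 0010 → (6.000,1.639)–(6.336,2.000)
cell (6,2): code 0011 → (6.336,2.000)–(6.628,3.000)
cell (6,3): code 0011 → (6.628,3.000)–(6.095,4.000)
cell (6,4): code 0001 → (6.095,4.000)–(6.000,4.155)
cell (6,5): code 0010 → (6.000,5.318)–(6.550,6.000)
cell (6,6): code 0011 → (6.550,6.000)–(6.547,7.000)
cell (6,7): code 0001 → (6.547,7.000)–(6.000,7.603)
total: 22 segments, chained into 1 closed loop(s), length Σ = 19.733296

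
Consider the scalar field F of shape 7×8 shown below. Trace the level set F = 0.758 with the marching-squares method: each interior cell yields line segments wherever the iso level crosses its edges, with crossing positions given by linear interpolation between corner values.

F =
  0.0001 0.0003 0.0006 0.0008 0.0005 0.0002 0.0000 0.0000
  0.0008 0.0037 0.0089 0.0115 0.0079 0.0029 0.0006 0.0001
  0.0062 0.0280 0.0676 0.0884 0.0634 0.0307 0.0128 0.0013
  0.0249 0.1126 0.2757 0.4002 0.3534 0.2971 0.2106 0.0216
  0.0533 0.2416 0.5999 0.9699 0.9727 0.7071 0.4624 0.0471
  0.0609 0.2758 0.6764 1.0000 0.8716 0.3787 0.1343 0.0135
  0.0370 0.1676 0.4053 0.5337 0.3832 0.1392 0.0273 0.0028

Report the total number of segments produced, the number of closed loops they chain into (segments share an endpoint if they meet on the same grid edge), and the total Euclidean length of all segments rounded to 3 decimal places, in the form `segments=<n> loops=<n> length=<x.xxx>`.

segments=8 loops=1 length=7.011

cell (3,2): code 0100 → (3.628,3.000)–(4.000,2.427)
cell (3,3): code 1100 → (3.653,4.000)–(3.628,3.000)
cell (3,4): code 1000 → (4.000,4.808)–(3.653,4.000)
cell (4,2): code 0110 → (4.000,2.427)–(5.000,2.252)
cell (4,4): code 1001 → (5.000,4.230)–(4.000,4.808)
cell (5,2): code 0010 → (5.000,2.252)–(5.519,3.000)
cell (5,3): code 0011 → (5.519,3.000)–(5.233,4.000)
cell (5,4): code 0001 → (5.233,4.000)–(5.000,4.230)
total: 8 segments, chained into 1 closed loop(s), length Σ = 7.010875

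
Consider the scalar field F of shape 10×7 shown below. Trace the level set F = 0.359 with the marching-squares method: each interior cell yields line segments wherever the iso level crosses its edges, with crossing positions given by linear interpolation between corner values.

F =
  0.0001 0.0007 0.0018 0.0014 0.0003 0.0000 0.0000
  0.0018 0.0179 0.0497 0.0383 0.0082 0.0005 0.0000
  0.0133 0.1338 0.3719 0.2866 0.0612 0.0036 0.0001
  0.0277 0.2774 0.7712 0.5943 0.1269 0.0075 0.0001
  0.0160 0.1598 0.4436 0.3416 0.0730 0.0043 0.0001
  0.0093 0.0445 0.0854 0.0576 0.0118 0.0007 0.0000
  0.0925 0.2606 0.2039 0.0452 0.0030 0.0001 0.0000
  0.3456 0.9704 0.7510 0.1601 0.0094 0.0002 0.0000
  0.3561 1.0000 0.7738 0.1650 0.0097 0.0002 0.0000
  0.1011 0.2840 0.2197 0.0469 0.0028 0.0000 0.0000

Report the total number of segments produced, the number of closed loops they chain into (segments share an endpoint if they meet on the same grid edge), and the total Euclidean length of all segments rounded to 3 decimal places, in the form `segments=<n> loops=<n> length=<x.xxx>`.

cell (1,1): code 0100 → (1.960,2.000)–(2.000,1.946)
cell (1,2): code 1000 → (2.000,2.151)–(1.960,2.000)
cell (2,1): code 0110 → (2.000,1.946)–(3.000,1.165)
cell (2,2): code 1101 → (2.235,3.000)–(2.000,2.151)
cell (2,3): code 1000 → (3.000,3.503)–(2.235,3.000)
cell (3,1): code 0110 → (3.000,1.165)–(4.000,1.702)
cell (3,2): code 1011 → (4.000,2.829)–(3.931,3.000)
cell (3,3): code 0001 → (3.931,3.000)–(3.000,3.503)
cell (4,1): code 0010 → (4.000,1.702)–(4.236,2.000)
cell (4,2): code 0001 → (4.236,2.000)–(4.000,2.829)
cell (6,0): code 0100 → (6.139,1.000)–(7.000,0.021)
cell (6,1): code 1100 → (6.283,2.000)–(6.139,1.000)
cell (6,2): code 1000 → (7.000,2.663)–(6.283,2.000)
cell (7,0): code 0110 → (7.000,0.021)–(8.000,0.005)
cell (7,2): code 1001 → (8.000,2.681)–(7.000,2.663)
cell (8,0): code 0010 → (8.000,0.005)–(8.895,1.000)
cell (8,1): code 0011 → (8.895,1.000)–(8.749,2.000)
cell (8,2): code 0001 → (8.749,2.000)–(8.000,2.681)
total: 18 segments, chained into 2 closed loop(s), length Σ = 15.561421

segments=18 loops=2 length=15.561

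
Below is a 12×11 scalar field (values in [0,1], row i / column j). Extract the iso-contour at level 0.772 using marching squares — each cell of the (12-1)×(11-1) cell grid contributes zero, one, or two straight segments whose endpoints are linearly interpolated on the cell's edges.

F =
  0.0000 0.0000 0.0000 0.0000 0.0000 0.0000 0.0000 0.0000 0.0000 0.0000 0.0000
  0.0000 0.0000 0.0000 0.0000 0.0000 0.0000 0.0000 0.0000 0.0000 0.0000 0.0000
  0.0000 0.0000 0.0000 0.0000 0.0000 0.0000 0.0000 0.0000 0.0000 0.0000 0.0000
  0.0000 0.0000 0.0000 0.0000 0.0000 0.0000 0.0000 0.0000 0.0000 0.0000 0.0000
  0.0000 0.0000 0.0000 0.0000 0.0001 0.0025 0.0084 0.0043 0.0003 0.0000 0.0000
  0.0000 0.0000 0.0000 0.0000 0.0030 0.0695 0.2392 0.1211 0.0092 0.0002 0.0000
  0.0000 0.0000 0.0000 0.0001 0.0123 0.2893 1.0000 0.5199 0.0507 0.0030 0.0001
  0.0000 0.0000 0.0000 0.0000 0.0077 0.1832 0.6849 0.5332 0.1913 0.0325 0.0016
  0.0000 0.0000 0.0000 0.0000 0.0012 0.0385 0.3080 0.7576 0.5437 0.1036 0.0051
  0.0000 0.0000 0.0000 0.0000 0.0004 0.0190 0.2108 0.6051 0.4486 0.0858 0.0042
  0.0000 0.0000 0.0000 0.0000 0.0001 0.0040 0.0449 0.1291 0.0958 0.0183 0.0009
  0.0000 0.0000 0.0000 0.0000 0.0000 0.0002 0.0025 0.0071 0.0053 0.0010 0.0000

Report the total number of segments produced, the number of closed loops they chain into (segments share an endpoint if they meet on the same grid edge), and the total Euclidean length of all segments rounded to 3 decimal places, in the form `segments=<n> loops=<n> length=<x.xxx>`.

segments=4 loops=1 length=2.658

cell (5,5): code 0100 → (5.700,6.000)–(6.000,5.679)
cell (5,6): code 1000 → (6.000,6.475)–(5.700,6.000)
cell (6,5): code 0010 → (6.000,5.679)–(6.724,6.000)
cell (6,6): code 0001 → (6.724,6.000)–(6.000,6.475)
total: 4 segments, chained into 1 closed loop(s), length Σ = 2.657578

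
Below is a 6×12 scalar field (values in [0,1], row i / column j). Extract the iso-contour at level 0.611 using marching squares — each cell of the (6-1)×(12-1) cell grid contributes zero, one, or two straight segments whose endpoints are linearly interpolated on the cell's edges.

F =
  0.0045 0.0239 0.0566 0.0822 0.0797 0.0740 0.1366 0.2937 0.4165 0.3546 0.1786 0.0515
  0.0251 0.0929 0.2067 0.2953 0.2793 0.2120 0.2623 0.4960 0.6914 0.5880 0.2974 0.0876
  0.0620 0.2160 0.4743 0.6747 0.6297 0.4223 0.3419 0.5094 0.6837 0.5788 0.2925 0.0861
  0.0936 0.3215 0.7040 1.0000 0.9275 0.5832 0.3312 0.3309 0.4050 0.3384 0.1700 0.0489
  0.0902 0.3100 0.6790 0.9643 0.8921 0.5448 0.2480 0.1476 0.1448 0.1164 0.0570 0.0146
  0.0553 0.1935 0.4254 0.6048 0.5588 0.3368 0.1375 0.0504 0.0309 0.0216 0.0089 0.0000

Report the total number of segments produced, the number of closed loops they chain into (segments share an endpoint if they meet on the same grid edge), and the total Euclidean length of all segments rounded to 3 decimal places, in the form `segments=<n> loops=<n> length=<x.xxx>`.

segments=18 loops=2 length=14.460

cell (0,7): code 0100 → (0.708,8.000)–(1.000,7.589)
cell (0,8): code 1000 → (1.000,8.778)–(0.708,8.000)
cell (1,2): code 0100 → (1.832,3.000)–(2.000,2.682)
cell (1,3): code 1100 → (1.947,4.000)–(1.832,3.000)
cell (1,4): code 1000 → (2.000,4.090)–(1.947,4.000)
cell (1,7): code 0110 → (1.000,7.589)–(2.000,7.583)
cell (1,8): code 1001 → (2.000,8.693)–(1.000,8.778)
cell (2,1): code 0100 → (2.595,2.000)–(3.000,1.757)
cell (2,2): code 1110 → (2.000,2.682)–(2.595,2.000)
cell (2,4): code 1001 → (3.000,4.919)–(2.000,4.090)
cell (2,7): code 0010 → (2.000,7.583)–(2.261,8.000)
cell (2,8): code 0001 → (2.261,8.000)–(2.000,8.693)
cell (3,1): code 0110 → (3.000,1.757)–(4.000,1.816)
cell (3,4): code 1001 → (4.000,4.809)–(3.000,4.919)
cell (4,1): code 0010 → (4.000,1.816)–(4.268,2.000)
cell (4,2): code 0011 → (4.268,2.000)–(4.983,3.000)
cell (4,3): code 0011 → (4.983,3.000)–(4.843,4.000)
cell (4,4): code 0001 → (4.843,4.000)–(4.000,4.809)
total: 18 segments, chained into 2 closed loop(s), length Σ = 14.459718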